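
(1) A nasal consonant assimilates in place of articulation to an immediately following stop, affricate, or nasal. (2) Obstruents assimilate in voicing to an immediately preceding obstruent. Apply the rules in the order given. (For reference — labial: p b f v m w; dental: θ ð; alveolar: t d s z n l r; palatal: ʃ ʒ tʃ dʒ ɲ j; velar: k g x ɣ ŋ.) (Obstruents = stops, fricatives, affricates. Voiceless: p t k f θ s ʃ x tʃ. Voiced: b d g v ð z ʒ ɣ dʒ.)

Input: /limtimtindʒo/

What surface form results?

Rule 1: /m/ before /t/ (alveolar) → [n]
Rule 1: /m/ before /t/ (alveolar) → [n]
Rule 1: /n/ before /dʒ/ (palatal) → [ɲ]
After rule 1: lintintiɲdʒo
Rule 2: no segment meets the rule's conditions; no change.

[lintintiɲdʒo]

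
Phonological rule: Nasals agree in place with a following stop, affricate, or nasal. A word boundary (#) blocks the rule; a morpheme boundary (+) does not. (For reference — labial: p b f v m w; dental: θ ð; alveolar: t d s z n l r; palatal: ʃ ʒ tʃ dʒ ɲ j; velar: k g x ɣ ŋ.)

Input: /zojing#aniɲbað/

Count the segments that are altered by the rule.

/n/ before /g/ (velar) → [ŋ]
/ɲ/ before /b/ (labial) → [m]
2 segments change.

2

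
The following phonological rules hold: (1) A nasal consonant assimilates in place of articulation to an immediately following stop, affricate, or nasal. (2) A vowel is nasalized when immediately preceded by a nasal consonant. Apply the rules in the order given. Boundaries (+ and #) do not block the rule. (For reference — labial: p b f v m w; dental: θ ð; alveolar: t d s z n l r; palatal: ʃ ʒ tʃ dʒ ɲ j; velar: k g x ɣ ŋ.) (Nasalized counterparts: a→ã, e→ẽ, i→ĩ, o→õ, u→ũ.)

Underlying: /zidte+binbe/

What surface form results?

[zidte+bimbe]

Rule 1: /n/ before /b/ (labial) → [m]
After rule 1: zidte+bimbe
Rule 2: no segment meets the rule's conditions; no change.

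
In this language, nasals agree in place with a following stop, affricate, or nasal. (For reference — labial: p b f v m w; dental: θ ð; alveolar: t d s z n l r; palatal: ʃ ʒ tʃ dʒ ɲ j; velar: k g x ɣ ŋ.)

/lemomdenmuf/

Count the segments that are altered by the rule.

/m/ before /d/ (alveolar) → [n]
/n/ before /m/ (labial) → [m]
2 segments change.

2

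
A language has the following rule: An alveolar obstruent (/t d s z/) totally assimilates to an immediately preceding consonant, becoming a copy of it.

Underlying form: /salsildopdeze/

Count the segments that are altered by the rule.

/s/ after /l/ → [l] (total assimilation)
/d/ after /l/ → [l] (total assimilation)
/d/ after /p/ → [p] (total assimilation)
3 segments change.

3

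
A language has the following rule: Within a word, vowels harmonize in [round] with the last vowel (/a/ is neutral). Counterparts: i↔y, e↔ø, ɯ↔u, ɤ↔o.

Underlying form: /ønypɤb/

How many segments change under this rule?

/ø/ harmonizes with /ɤ/ ([-round]) → [e]
/y/ harmonizes with /ɤ/ ([-round]) → [i]
2 segments change.

2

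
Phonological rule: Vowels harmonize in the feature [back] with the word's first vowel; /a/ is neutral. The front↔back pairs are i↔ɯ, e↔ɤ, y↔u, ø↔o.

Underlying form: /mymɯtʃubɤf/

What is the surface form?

/ɯ/ harmonizes with /y/ ([-back]) → [i]
/u/ harmonizes with /y/ ([-back]) → [y]
/ɤ/ harmonizes with /y/ ([-back]) → [e]

[mymitʃybef]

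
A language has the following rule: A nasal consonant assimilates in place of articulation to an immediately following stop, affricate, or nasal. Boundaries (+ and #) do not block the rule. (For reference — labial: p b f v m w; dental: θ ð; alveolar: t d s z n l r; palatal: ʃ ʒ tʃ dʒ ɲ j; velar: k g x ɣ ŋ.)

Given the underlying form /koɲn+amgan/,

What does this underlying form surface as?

/ɲ/ before /n/ (alveolar) → [n]
/m/ before /g/ (velar) → [ŋ]

[konn+aŋgan]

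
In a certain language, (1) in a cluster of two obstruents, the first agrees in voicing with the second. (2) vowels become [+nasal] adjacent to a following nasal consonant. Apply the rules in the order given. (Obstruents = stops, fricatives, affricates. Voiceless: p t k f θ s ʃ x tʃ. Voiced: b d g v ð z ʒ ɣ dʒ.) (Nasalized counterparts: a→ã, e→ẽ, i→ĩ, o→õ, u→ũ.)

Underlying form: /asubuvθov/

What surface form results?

[asubufθov]

Rule 1: /v/ before /θ/ (voiceless) → [f]
After rule 1: asubufθov
Rule 2: no segment meets the rule's conditions; no change.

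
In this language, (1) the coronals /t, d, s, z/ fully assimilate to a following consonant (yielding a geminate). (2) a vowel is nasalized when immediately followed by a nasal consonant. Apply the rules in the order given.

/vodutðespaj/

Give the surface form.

Rule 1: /t/ before /ð/ → [ð] (total assimilation)
Rule 1: /s/ before /p/ → [p] (total assimilation)
After rule 1: voduððeppaj
Rule 2: no segment meets the rule's conditions; no change.

[voduððeppaj]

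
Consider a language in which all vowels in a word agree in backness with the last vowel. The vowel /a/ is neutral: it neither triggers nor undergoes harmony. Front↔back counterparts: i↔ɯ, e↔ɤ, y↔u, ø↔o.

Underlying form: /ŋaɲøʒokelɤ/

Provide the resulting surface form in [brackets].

/ø/ harmonizes with /ɤ/ ([+back]) → [o]
/e/ harmonizes with /ɤ/ ([+back]) → [ɤ]

[ŋaɲoʒokɤlɤ]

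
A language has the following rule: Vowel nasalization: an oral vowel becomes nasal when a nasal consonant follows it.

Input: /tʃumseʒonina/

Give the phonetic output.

[tʃũmseʒõnĩna]

/u/ before nasal /m/ → [ũ]
/o/ before nasal /n/ → [õ]
/i/ before nasal /n/ → [ĩ]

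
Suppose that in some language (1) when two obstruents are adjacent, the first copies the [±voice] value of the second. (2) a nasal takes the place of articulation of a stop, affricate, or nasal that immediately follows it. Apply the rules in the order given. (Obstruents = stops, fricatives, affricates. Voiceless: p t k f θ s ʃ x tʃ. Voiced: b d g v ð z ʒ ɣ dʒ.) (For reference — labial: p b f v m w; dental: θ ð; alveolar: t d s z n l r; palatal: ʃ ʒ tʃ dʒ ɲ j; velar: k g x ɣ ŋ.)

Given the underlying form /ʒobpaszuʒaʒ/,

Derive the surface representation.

Rule 1: /b/ before /p/ (voiceless) → [p]
Rule 1: /s/ before /z/ (voiced) → [z]
After rule 1: ʒoppazzuʒaʒ
Rule 2: no segment meets the rule's conditions; no change.

[ʒoppazzuʒaʒ]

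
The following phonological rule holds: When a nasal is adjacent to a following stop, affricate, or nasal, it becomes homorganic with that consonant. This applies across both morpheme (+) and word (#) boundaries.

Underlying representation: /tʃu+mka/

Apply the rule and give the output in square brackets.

/m/ before /k/ (velar) → [ŋ]

[tʃu+ŋka]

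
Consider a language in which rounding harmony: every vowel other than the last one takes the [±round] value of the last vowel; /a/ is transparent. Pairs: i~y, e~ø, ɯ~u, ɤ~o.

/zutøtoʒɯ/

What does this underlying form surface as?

[zɯtetɤʒɯ]

/u/ harmonizes with /ɯ/ ([-round]) → [ɯ]
/ø/ harmonizes with /ɯ/ ([-round]) → [e]
/o/ harmonizes with /ɯ/ ([-round]) → [ɤ]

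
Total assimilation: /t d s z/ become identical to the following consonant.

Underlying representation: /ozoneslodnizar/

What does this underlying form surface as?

[ozonellonnizar]

/s/ before /l/ → [l] (total assimilation)
/d/ before /n/ → [n] (total assimilation)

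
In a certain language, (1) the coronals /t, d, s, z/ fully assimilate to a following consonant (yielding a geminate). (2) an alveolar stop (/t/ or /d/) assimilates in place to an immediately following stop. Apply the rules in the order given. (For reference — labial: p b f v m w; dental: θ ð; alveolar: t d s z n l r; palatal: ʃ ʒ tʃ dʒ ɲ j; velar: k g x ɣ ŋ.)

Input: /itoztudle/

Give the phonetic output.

[itottulle]

Rule 1: /z/ before /t/ → [t] (total assimilation)
Rule 1: /d/ before /l/ → [l] (total assimilation)
After rule 1: itottulle
Rule 2: no segment meets the rule's conditions; no change.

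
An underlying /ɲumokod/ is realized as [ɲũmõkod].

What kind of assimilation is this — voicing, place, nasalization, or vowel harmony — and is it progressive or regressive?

nasalization, progressive

/u/→[ũ] /o/→[õ].
Each target copies a feature from the preceding segment, so the direction is progressive.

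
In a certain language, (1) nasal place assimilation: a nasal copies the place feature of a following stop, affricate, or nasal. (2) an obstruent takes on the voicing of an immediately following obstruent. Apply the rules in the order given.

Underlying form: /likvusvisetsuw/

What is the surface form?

[ligvuzvisetsuw]

Rule 1: no segment meets the rule's conditions; no change.
After rule 1: likvusvisetsuw
Rule 2: /k/ before /v/ (voiced) → [g]
Rule 2: /s/ before /v/ (voiced) → [z]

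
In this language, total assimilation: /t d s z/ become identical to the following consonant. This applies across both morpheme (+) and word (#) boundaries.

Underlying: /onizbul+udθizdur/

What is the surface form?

[onibbul+uθθiddur]

/z/ before /b/ → [b] (total assimilation)
/d/ before /θ/ → [θ] (total assimilation)
/z/ before /d/ → [d] (total assimilation)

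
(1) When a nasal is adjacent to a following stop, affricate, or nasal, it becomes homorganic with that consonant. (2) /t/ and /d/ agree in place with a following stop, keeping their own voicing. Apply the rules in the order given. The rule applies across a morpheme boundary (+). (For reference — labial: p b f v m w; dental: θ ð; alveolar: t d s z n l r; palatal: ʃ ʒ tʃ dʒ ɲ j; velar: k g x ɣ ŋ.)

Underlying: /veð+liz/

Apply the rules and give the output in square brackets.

Rule 1: no segment meets the rule's conditions; no change.
After rule 1: veð+liz
Rule 2: no segment meets the rule's conditions; no change.

[veð+liz]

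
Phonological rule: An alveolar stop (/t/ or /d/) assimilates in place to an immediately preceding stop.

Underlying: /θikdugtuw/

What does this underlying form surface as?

/d/ after /k/ (velar) → [g]
/t/ after /g/ (velar) → [k]

[θikgugkuw]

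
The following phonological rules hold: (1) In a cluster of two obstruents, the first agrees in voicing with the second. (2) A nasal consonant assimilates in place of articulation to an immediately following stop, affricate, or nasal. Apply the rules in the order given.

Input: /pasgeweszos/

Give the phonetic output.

Rule 1: /s/ before /g/ (voiced) → [z]
Rule 1: /s/ before /z/ (voiced) → [z]
After rule 1: pazgewezzos
Rule 2: no segment meets the rule's conditions; no change.

[pazgewezzos]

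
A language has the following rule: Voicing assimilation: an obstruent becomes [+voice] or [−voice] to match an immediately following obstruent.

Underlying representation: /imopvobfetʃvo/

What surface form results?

[imobvopfedʒvo]

/p/ before /v/ (voiced) → [b]
/b/ before /f/ (voiceless) → [p]
/tʃ/ before /v/ (voiced) → [dʒ]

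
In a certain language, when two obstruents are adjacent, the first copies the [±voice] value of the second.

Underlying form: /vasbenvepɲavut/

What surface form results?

/s/ before /b/ (voiced) → [z]

[vazbenvepɲavut]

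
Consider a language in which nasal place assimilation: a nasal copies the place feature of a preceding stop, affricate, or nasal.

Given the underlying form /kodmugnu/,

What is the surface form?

/m/ after /d/ (alveolar) → [n]
/n/ after /g/ (velar) → [ŋ]

[kodnugŋu]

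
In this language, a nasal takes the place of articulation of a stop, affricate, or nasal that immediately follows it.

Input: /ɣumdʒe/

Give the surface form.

[ɣuɲdʒe]

/m/ before /dʒ/ (palatal) → [ɲ]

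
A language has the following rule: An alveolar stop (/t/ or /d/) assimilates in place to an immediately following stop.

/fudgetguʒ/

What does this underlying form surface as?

/d/ before /g/ (velar) → [g]
/t/ before /g/ (velar) → [k]

[fuggekguʒ]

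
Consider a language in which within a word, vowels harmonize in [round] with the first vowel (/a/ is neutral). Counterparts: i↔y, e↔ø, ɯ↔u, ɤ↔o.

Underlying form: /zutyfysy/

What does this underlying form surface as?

no segment meets the rule's conditions; no change.

[zutyfysy]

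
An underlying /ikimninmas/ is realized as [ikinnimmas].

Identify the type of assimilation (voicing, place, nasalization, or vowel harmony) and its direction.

/m/→[n] /n/→[m].
Each target copies a feature from the following segment, so the direction is regressive.

place assimilation, regressive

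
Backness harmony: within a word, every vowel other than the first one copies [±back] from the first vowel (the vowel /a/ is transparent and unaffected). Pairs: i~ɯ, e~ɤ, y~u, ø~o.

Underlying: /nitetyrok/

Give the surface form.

/o/ harmonizes with /i/ ([-back]) → [ø]

[nitetyrøk]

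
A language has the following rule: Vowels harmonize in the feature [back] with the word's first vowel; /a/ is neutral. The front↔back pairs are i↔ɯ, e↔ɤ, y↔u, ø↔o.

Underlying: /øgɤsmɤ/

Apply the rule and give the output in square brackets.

[øgesme]

/ɤ/ harmonizes with /ø/ ([-back]) → [e]
/ɤ/ harmonizes with /ø/ ([-back]) → [e]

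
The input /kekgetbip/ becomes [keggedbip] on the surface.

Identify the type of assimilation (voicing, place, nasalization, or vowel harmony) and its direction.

/k/→[g] /t/→[d].
Each target copies a feature from the following segment, so the direction is regressive.

voicing assimilation, regressive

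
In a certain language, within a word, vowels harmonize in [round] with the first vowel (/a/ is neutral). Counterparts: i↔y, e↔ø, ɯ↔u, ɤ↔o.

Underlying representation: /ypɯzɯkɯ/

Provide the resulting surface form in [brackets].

[ypuzuku]

/ɯ/ harmonizes with /y/ ([+round]) → [u]
/ɯ/ harmonizes with /y/ ([+round]) → [u]
/ɯ/ harmonizes with /y/ ([+round]) → [u]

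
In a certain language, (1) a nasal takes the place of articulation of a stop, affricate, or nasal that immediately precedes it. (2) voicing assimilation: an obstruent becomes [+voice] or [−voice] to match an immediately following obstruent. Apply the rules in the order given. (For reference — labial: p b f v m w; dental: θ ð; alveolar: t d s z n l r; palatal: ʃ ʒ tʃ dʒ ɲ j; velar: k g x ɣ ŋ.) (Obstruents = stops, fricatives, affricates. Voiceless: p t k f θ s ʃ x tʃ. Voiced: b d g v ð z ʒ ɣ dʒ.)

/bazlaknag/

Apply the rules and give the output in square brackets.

Rule 1: /n/ after /k/ (velar) → [ŋ]
After rule 1: bazlakŋag
Rule 2: no segment meets the rule's conditions; no change.

[bazlakŋag]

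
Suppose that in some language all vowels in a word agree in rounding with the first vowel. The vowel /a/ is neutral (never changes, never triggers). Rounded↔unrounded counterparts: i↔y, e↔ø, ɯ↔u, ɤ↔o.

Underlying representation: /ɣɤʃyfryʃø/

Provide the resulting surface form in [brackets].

/y/ harmonizes with /ɤ/ ([-round]) → [i]
/y/ harmonizes with /ɤ/ ([-round]) → [i]
/ø/ harmonizes with /ɤ/ ([-round]) → [e]

[ɣɤʃifriʃe]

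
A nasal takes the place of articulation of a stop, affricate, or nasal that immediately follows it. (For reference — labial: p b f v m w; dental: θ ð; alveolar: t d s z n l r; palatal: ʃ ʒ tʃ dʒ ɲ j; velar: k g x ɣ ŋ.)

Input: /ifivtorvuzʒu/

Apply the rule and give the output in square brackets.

[ifivtorvuzʒu]

no segment meets the rule's conditions; no change.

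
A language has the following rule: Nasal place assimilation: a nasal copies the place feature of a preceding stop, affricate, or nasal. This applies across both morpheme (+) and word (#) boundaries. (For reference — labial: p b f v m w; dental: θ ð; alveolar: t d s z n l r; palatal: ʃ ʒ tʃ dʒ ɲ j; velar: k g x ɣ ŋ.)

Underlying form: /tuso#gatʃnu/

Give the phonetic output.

[tuso#gatʃɲu]

/n/ after /tʃ/ (palatal) → [ɲ]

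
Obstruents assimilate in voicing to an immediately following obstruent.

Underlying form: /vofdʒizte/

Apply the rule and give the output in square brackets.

/f/ before /dʒ/ (voiced) → [v]
/z/ before /t/ (voiceless) → [s]

[vovdʒiste]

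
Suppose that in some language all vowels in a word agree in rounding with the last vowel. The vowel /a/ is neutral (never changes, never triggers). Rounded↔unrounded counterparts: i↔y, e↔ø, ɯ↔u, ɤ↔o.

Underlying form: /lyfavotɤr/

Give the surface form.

/y/ harmonizes with /ɤ/ ([-round]) → [i]
/o/ harmonizes with /ɤ/ ([-round]) → [ɤ]

[lifavɤtɤr]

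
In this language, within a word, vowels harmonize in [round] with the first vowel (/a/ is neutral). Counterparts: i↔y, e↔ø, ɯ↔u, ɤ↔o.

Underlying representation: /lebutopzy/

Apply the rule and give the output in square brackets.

/u/ harmonizes with /e/ ([-round]) → [ɯ]
/o/ harmonizes with /e/ ([-round]) → [ɤ]
/y/ harmonizes with /e/ ([-round]) → [i]

[lebɯtɤpzi]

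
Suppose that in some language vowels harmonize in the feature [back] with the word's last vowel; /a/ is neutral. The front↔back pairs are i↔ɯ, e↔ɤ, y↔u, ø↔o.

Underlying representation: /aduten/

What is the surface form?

[adyten]

/u/ harmonizes with /e/ ([-back]) → [y]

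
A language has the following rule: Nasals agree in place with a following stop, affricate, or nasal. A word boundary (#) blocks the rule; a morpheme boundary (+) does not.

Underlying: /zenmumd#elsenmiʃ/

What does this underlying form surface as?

/n/ before /m/ (labial) → [m]
/m/ before /d/ (alveolar) → [n]
/n/ before /m/ (labial) → [m]

[zemmund#elsemmiʃ]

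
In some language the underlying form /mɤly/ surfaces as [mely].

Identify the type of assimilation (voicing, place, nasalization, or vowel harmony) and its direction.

/ɤ/→[e].
Vowels agree with the last vowel, so the harmony is regressive.

vowel harmony, regressive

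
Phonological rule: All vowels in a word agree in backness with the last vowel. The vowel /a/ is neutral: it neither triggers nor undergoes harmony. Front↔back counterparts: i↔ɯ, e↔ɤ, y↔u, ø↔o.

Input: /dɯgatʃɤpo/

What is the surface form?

[dɯgatʃɤpo]

no segment meets the rule's conditions; no change.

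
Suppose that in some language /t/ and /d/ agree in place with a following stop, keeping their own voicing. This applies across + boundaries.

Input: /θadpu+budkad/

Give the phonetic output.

/d/ before /p/ (labial) → [b]
/d/ before /k/ (velar) → [g]

[θabpu+bugkad]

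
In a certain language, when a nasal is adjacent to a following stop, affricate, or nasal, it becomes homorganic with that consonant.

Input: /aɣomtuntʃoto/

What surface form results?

[aɣontuɲtʃoto]

/m/ before /t/ (alveolar) → [n]
/n/ before /tʃ/ (palatal) → [ɲ]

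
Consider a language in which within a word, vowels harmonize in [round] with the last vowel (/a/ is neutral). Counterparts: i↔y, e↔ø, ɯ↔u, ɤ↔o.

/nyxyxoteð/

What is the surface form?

[nixixɤteð]

/y/ harmonizes with /e/ ([-round]) → [i]
/y/ harmonizes with /e/ ([-round]) → [i]
/o/ harmonizes with /e/ ([-round]) → [ɤ]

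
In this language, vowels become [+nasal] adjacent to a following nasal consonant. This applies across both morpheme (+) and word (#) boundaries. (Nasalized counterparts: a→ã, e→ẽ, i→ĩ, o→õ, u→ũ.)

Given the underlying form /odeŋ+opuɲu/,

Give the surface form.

[odẽŋ+opũɲu]

/e/ before nasal /ŋ/ → [ẽ]
/u/ before nasal /ɲ/ → [ũ]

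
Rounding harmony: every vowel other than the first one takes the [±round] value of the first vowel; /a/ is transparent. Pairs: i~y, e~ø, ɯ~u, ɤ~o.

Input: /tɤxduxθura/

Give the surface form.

[tɤxdɯxθɯra]

/u/ harmonizes with /ɤ/ ([-round]) → [ɯ]
/u/ harmonizes with /ɤ/ ([-round]) → [ɯ]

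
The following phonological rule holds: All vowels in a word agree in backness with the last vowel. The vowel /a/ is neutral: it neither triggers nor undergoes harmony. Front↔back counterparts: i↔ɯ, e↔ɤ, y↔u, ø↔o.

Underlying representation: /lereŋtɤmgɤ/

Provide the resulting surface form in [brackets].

[lɤrɤŋtɤmgɤ]

/e/ harmonizes with /ɤ/ ([+back]) → [ɤ]
/e/ harmonizes with /ɤ/ ([+back]) → [ɤ]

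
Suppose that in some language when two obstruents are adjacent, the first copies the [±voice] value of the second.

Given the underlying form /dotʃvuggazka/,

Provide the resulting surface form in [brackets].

/tʃ/ before /v/ (voiced) → [dʒ]
/z/ before /k/ (voiceless) → [s]

[dodʒvuggaska]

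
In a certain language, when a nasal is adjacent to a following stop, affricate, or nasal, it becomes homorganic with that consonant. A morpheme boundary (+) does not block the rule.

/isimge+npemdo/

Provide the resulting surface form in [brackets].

[isiŋge+mpendo]

/m/ before /g/ (velar) → [ŋ]
/n/ before /p/ (labial) → [m]
/m/ before /d/ (alveolar) → [n]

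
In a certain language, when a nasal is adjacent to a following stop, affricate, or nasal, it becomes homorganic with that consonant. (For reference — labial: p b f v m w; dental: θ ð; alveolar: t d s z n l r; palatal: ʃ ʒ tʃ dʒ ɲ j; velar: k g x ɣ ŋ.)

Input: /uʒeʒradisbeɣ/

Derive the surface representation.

[uʒeʒradisbeɣ]

no segment meets the rule's conditions; no change.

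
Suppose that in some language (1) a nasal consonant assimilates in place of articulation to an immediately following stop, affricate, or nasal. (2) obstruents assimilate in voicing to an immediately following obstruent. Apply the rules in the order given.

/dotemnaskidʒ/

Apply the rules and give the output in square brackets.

[dotennaskidʒ]

Rule 1: /m/ before /n/ (alveolar) → [n]
After rule 1: dotennaskidʒ
Rule 2: no segment meets the rule's conditions; no change.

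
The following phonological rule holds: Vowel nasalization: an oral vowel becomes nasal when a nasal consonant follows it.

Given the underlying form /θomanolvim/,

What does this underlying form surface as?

[θõmãnolvĩm]

/o/ before nasal /m/ → [õ]
/a/ before nasal /n/ → [ã]
/i/ before nasal /m/ → [ĩ]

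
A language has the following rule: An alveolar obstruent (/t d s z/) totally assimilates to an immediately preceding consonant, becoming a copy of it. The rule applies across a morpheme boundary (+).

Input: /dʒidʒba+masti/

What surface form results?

[dʒidʒba+massi]

/t/ after /s/ → [s] (total assimilation)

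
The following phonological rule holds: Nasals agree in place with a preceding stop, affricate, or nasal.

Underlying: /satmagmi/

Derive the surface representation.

[satnagŋi]

/m/ after /t/ (alveolar) → [n]
/m/ after /g/ (velar) → [ŋ]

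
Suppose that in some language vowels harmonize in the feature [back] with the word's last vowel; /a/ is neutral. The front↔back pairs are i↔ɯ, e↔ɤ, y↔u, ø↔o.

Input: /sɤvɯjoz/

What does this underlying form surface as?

[sɤvɯjoz]

no segment meets the rule's conditions; no change.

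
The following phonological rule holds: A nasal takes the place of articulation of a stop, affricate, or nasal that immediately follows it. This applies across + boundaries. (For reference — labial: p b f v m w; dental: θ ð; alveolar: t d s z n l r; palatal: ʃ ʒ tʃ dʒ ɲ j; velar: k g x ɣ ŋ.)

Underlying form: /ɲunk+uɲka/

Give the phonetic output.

/n/ before /k/ (velar) → [ŋ]
/ɲ/ before /k/ (velar) → [ŋ]

[ɲuŋk+uŋka]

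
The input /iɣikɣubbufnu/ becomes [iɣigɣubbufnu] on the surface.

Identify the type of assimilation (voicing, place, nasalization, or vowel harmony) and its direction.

/k/→[g].
Each target copies a feature from the following segment, so the direction is regressive.

voicing assimilation, regressive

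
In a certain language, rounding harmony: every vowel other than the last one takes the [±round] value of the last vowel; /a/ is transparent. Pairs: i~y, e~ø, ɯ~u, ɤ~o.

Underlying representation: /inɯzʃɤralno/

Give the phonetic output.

/i/ harmonizes with /o/ ([+round]) → [y]
/ɯ/ harmonizes with /o/ ([+round]) → [u]
/ɤ/ harmonizes with /o/ ([+round]) → [o]

[ynuzʃoralno]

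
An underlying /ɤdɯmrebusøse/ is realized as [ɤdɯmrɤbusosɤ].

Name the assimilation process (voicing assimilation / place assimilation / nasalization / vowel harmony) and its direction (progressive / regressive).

vowel harmony, progressive

/e/→[ɤ] /ø/→[o] /e/→[ɤ].
Vowels agree with the first vowel, so the harmony is progressive.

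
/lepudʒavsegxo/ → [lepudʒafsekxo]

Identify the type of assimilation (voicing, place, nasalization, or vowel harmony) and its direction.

/v/→[f] /g/→[k].
Each target copies a feature from the following segment, so the direction is regressive.

voicing assimilation, regressive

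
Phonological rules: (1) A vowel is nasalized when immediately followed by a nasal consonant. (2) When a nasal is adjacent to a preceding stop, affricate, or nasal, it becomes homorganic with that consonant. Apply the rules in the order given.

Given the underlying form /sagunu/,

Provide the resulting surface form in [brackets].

[sagũnu]

Rule 1: /u/ before nasal /n/ → [ũ]
After rule 1: sagũnu
Rule 2: no segment meets the rule's conditions; no change.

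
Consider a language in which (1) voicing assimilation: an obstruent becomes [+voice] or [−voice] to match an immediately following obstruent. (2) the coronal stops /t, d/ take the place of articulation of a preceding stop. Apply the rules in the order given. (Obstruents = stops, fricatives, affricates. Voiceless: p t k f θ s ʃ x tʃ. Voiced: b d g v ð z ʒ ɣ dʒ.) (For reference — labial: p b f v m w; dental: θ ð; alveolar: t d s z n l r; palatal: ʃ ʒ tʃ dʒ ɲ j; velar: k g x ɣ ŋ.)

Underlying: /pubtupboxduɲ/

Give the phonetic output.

Rule 1: /b/ before /t/ (voiceless) → [p]
Rule 1: /p/ before /b/ (voiced) → [b]
Rule 1: /x/ before /d/ (voiced) → [ɣ]
After rule 1: puptubboɣduɲ
Rule 2: /t/ after /p/ (labial) → [p]

[puppubboɣduɲ]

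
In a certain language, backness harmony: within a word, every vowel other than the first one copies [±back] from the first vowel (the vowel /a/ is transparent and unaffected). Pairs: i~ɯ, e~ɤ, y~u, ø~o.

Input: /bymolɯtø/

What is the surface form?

/o/ harmonizes with /y/ ([-back]) → [ø]
/ɯ/ harmonizes with /y/ ([-back]) → [i]

[bymølitø]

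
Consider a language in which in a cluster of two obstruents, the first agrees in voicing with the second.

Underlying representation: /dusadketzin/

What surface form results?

[dusatkedzin]

/d/ before /k/ (voiceless) → [t]
/t/ before /z/ (voiced) → [d]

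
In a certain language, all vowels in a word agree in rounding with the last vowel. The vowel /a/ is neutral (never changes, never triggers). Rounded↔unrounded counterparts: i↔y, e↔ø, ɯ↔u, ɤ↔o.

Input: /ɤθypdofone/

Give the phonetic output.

/y/ harmonizes with /e/ ([-round]) → [i]
/o/ harmonizes with /e/ ([-round]) → [ɤ]
/o/ harmonizes with /e/ ([-round]) → [ɤ]

[ɤθipdɤfɤne]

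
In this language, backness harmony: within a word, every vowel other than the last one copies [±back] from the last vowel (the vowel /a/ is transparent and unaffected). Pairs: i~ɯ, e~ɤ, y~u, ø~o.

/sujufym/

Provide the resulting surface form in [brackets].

[syjyfym]

/u/ harmonizes with /y/ ([-back]) → [y]
/u/ harmonizes with /y/ ([-back]) → [y]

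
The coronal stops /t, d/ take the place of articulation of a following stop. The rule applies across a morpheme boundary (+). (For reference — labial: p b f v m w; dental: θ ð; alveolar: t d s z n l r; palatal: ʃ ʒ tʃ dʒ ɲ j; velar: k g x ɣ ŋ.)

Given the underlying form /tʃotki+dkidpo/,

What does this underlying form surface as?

[tʃokki+gkibpo]

/t/ before /k/ (velar) → [k]
/d/ before /k/ (velar) → [g]
/d/ before /p/ (labial) → [b]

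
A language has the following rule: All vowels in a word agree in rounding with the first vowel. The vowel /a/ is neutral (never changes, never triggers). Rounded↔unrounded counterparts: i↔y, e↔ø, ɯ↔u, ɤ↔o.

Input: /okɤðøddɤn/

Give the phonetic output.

/ɤ/ harmonizes with /o/ ([+round]) → [o]
/ɤ/ harmonizes with /o/ ([+round]) → [o]

[okoðøddon]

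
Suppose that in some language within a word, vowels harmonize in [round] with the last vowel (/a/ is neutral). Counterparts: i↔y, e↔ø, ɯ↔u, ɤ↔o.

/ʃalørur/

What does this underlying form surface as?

no segment meets the rule's conditions; no change.

[ʃalørur]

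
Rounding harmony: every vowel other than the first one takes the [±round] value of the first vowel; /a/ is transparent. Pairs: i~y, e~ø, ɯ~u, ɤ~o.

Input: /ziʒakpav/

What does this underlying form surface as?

no segment meets the rule's conditions; no change.

[ziʒakpav]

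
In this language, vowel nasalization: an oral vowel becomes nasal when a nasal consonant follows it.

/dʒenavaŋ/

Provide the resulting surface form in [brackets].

/e/ before nasal /n/ → [ẽ]
/a/ before nasal /ŋ/ → [ã]

[dʒẽnavãŋ]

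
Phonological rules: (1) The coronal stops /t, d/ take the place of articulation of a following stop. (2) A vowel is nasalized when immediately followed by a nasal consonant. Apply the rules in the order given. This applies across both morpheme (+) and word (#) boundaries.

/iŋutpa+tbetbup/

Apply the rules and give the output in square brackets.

Rule 1: /t/ before /p/ (labial) → [p]
Rule 1: /t/ before /b/ (labial) → [p]
Rule 1: /t/ before /b/ (labial) → [p]
After rule 1: iŋuppa+pbepbup
Rule 2: /i/ before nasal /ŋ/ → [ĩ]

[ĩŋuppa+pbepbup]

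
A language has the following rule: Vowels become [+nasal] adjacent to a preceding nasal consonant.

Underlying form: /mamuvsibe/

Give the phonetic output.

/a/ after nasal /m/ → [ã]
/u/ after nasal /m/ → [ũ]

[mãmũvsibe]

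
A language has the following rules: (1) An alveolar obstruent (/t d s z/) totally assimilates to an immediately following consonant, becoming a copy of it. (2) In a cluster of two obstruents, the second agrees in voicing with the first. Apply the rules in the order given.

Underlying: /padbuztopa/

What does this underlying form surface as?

Rule 1: /d/ before /b/ → [b] (total assimilation)
Rule 1: /z/ before /t/ → [t] (total assimilation)
After rule 1: pabbuttopa
Rule 2: no segment meets the rule's conditions; no change.

[pabbuttopa]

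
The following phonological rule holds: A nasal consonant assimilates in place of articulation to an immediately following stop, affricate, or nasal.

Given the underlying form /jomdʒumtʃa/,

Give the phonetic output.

[joɲdʒuɲtʃa]

/m/ before /dʒ/ (palatal) → [ɲ]
/m/ before /tʃ/ (palatal) → [ɲ]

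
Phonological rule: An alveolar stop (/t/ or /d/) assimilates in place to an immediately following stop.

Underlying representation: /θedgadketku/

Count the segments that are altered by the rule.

/d/ before /g/ (velar) → [g]
/d/ before /k/ (velar) → [g]
/t/ before /k/ (velar) → [k]
3 segments change.

3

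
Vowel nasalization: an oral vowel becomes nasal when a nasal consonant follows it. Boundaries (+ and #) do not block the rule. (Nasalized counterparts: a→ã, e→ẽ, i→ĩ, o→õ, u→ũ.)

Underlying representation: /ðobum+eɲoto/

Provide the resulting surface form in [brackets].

[ðobũm+ẽɲoto]

/u/ before nasal /m/ → [ũ]
/e/ before nasal /ɲ/ → [ẽ]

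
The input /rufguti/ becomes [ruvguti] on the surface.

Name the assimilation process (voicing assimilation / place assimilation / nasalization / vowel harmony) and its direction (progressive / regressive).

/f/→[v].
Each target copies a feature from the following segment, so the direction is regressive.

voicing assimilation, regressive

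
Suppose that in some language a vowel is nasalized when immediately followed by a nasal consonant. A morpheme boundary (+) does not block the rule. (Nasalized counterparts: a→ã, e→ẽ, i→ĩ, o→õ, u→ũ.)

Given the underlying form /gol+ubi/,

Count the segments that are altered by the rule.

No segment meets the rule's conditions.

0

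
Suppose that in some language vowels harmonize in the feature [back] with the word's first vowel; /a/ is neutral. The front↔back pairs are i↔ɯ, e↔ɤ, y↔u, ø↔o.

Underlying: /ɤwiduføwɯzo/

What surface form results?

[ɤwɯdufowɯzo]

/i/ harmonizes with /ɤ/ ([+back]) → [ɯ]
/ø/ harmonizes with /ɤ/ ([+back]) → [o]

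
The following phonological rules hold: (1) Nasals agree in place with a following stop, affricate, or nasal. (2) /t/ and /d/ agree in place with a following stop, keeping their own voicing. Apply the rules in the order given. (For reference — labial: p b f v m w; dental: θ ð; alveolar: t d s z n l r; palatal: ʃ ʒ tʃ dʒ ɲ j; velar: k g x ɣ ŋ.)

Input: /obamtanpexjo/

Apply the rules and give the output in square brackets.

Rule 1: /m/ before /t/ (alveolar) → [n]
Rule 1: /n/ before /p/ (labial) → [m]
After rule 1: obantampexjo
Rule 2: no segment meets the rule's conditions; no change.

[obantampexjo]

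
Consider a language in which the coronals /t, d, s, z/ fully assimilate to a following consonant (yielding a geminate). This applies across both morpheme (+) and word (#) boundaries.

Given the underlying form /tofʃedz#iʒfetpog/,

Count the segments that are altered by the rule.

/d/ before /z/ → [z] (total assimilation)
/t/ before /p/ → [p] (total assimilation)
2 segments change.

2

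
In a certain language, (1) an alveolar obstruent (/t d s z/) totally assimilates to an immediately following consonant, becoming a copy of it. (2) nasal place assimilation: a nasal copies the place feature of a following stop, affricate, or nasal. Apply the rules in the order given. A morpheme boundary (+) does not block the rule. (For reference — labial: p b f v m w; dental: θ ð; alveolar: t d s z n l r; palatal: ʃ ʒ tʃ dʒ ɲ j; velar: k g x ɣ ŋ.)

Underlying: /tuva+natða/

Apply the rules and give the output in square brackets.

Rule 1: /t/ before /ð/ → [ð] (total assimilation)
After rule 1: tuva+naðða
Rule 2: no segment meets the rule's conditions; no change.

[tuva+naðða]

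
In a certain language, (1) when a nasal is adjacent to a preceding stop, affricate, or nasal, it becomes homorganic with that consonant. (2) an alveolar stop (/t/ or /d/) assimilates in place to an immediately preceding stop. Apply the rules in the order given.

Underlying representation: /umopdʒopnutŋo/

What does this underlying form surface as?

[umopdʒopmutno]

Rule 1: /n/ after /p/ (labial) → [m]
Rule 1: /ŋ/ after /t/ (alveolar) → [n]
After rule 1: umopdʒopmutno
Rule 2: no segment meets the rule's conditions; no change.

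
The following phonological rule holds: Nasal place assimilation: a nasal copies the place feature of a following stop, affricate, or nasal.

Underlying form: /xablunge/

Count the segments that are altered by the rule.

1

/n/ before /g/ (velar) → [ŋ]
1 segment changes.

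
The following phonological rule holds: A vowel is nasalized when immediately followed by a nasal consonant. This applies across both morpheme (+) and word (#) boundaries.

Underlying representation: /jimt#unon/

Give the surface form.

/i/ before nasal /m/ → [ĩ]
/u/ before nasal /n/ → [ũ]
/o/ before nasal /n/ → [õ]

[jĩmt#ũnõn]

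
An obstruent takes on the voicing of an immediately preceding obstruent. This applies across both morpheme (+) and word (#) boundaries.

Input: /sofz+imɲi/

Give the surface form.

[sofs+imɲi]

/z/ after /f/ (voiceless) → [s]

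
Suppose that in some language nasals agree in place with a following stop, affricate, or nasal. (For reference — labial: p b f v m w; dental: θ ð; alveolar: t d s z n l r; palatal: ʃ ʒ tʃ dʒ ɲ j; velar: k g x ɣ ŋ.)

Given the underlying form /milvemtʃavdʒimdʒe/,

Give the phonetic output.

/m/ before /tʃ/ (palatal) → [ɲ]
/m/ before /dʒ/ (palatal) → [ɲ]

[milveɲtʃavdʒiɲdʒe]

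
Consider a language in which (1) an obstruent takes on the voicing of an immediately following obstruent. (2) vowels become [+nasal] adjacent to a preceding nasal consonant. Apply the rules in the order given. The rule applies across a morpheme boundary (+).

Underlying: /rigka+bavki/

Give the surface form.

Rule 1: /g/ before /k/ (voiceless) → [k]
Rule 1: /v/ before /k/ (voiceless) → [f]
After rule 1: rikka+bafki
Rule 2: no segment meets the rule's conditions; no change.

[rikka+bafki]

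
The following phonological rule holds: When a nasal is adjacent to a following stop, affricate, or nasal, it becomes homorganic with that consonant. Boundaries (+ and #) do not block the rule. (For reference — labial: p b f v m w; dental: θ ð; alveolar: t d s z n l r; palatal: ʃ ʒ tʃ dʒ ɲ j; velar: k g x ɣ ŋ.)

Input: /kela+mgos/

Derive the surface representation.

/m/ before /g/ (velar) → [ŋ]

[kela+ŋgos]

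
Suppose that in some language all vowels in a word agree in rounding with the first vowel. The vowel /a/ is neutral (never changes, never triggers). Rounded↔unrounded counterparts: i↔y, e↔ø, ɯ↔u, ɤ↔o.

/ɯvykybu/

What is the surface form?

/y/ harmonizes with /ɯ/ ([-round]) → [i]
/y/ harmonizes with /ɯ/ ([-round]) → [i]
/u/ harmonizes with /ɯ/ ([-round]) → [ɯ]

[ɯvikibɯ]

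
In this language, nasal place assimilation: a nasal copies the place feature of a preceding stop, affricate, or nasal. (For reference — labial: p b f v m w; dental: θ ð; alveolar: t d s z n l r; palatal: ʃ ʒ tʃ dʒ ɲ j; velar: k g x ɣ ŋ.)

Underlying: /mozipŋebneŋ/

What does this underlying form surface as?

[mozipmebmeŋ]

/ŋ/ after /p/ (labial) → [m]
/n/ after /b/ (labial) → [m]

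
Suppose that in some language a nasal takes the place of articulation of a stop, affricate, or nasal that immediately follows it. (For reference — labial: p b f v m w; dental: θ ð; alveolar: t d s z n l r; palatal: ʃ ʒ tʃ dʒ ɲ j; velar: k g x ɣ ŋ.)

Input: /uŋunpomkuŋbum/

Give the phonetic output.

[uŋumpoŋkumbum]

/n/ before /p/ (labial) → [m]
/m/ before /k/ (velar) → [ŋ]
/ŋ/ before /b/ (labial) → [m]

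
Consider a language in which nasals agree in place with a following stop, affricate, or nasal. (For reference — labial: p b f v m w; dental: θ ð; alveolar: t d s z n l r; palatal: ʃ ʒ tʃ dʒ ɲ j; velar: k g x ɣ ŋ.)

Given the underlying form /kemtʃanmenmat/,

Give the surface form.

[keɲtʃammemmat]

/m/ before /tʃ/ (palatal) → [ɲ]
/n/ before /m/ (labial) → [m]
/n/ before /m/ (labial) → [m]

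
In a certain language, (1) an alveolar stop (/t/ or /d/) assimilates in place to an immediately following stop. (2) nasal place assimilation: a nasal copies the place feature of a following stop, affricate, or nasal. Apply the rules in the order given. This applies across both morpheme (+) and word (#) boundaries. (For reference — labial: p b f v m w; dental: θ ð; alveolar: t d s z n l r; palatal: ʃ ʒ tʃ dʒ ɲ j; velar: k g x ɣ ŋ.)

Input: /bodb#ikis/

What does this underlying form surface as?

Rule 1: /d/ before /b/ (labial) → [b]
After rule 1: bobb#ikis
Rule 2: no segment meets the rule's conditions; no change.

[bobb#ikis]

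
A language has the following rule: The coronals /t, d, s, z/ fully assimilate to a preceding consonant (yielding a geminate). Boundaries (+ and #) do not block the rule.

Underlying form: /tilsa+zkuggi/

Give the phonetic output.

[tilla+zkuggi]

/s/ after /l/ → [l] (total assimilation)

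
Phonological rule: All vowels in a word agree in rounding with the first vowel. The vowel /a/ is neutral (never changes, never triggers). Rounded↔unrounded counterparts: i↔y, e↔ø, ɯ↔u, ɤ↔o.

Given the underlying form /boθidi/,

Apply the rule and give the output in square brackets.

/i/ harmonizes with /o/ ([+round]) → [y]
/i/ harmonizes with /o/ ([+round]) → [y]

[boθydy]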